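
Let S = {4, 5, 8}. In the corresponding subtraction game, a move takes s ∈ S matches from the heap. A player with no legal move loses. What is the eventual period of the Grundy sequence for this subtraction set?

12

n :  0  1  2  3  4  5  6  7  8  9 10 11 12 13 14 15 16 17 18 19 20 21 22 23 24 25
G :  0  0  0  0  1  1  1  1  2  2  2  2  0  0  0  0  1  1  1  1  2  2  2  2  0  0
G(n+12) = G(n) holds for n = 0,…,7 (a full window of length max(S) = 8), so the sequence is purely periodic with period 12.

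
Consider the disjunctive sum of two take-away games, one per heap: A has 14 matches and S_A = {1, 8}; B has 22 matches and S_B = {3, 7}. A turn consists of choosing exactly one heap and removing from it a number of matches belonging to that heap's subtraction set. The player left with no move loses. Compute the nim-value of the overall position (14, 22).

1

Heap A, S = {1, 8}:
G(0) = 0
G(1) = mex{0} = 1
G(2) = mex{1} = 0
G(3) = mex{0} = 1
G(4) = mex{1} = 0
G(5) = mex{0} = 1
G(6) = mex{1} = 0
G(7) = mex{0} = 1
G(8) = mex{1,0} = 2
G(9) = mex{2,1} = 0
G(10) = mex{0,0} = 1
G(11) = mex{1,1} = 0
G(12) = mex{0,0} = 1
G(13) = mex{1,1} = 0
G(14) = mex{0,0} = 1
G_A(14) = 1.
Heap B, S = {3, 7}:
n :  0  1  2  3  4  5  6  7  8  9 10 11 12 13 14 15 16 17 18 19 20 21 22
G :  0  0  0  1  1  1  0  2  2  1  0  0  0  1  1  1  0  2  2  1  0  0  0
G_B(22) = 0.
Combined Grundy value = 1 ⊕ 0 = 1.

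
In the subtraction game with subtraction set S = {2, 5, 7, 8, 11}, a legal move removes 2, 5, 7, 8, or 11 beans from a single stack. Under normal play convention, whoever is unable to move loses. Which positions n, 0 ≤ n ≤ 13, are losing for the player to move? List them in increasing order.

0, 1, 4, 10, 13

n :  0  1  2  3  4  5  6  7  8  9 10 11 12 13
G :  0  0  1  1  0  2  1  3  2  2  0  3  1  0
P-positions are exactly the n with G(n) = 0.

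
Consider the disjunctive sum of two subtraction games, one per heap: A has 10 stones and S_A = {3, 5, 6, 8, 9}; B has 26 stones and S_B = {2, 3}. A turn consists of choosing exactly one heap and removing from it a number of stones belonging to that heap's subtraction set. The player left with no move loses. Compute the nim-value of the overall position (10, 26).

3

Heap A, S = {3, 5, 6, 8, 9}:
n :  0  1  2  3  4  5  6  7  8  9 10
G :  0  0  0  1  1  1  2  2  2  3  3
G_A(10) = 3.
Heap B, S = {2, 3}:
G(0) = 0
G(1) = mex{} = 0
G(2) = mex{0} = 1
G(3) = mex{0,0} = 1
G(4) = mex{1,0} = 2
G(5) = mex{1,1} = 0
G(6) = mex{2,1} = 0
G(7) = mex{0,2} = 1
G(8) = mex{0,0} = 1
G(9) = mex{1,0} = 2
G(10) = mex{1,1} = 0
G(11) = mex{2,1} = 0
G(12) = mex{0,2} = 1
G(13) = mex{0,0} = 1
G(14) = mex{1,0} = 2
G(15) = mex{1,1} = 0
G(16) = mex{2,1} = 0
G(17) = mex{0,2} = 1
G(18) = mex{0,0} = 1
G(19) = mex{1,0} = 2
G(20) = mex{1,1} = 0
G(21) = mex{2,1} = 0
G(22) = mex{0,2} = 1
G(23) = mex{0,0} = 1
G(24) = mex{1,0} = 2
G(25) = mex{1,1} = 0
G(26) = mex{2,1} = 0
G_B(26) = 0.
Combined Grundy value = 3 ⊕ 0 = 3.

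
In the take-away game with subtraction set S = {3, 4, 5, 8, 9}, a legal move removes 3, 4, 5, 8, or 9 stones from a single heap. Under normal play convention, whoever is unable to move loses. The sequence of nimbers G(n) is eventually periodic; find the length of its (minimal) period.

n :  0  1  2  3  4  5  6  7  8  9 10 11 12 13 14 15 16 17 18 19 20 21 22 23 24 25
G :  0  0  0  1  1  1  2  2  2  3  3  3  0  0  0  1  1  1  2  2  2  3  3  3  0  0
G(n+12) = G(n) holds for n = 0,…,8 (a full window of length max(S) = 9), so the sequence is purely periodic with period 12.

12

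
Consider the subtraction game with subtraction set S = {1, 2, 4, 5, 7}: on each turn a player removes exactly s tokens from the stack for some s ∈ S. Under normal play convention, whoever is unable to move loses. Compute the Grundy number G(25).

n :  0  1  2  3  4  5  6  7  8  9 10 11 12 13 14 15 16 17 18 19 20 21 22 23 24 25
G :  0  1  2  0  1  2  0  1  2  0  1  2  0  1  2  0  1  2  0  1  2  0  1  2  0  1

1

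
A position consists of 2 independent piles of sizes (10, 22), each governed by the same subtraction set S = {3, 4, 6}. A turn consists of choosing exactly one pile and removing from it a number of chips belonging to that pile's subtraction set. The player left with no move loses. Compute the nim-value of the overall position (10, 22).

All piles use S = {3, 4, 6}:
G(0) = 0
G(1) = mex{} = 0
G(2) = mex{} = 0
G(3) = mex{0} = 1
G(4) = mex{0,0} = 1
G(5) = mex{0,0} = 1
G(6) = mex{1,0,0} = 2
G(7) = mex{1,1,0} = 2
G(8) = mex{1,1,0} = 2
G(9) = mex{2,1,1} = 0
G(10) = mex{2,2,1} = 0
G(11) = mex{2,2,1} = 0
G(12) = mex{0,2,2} = 1
G(13) = mex{0,0,2} = 1
G(14) = mex{0,0,2} = 1
G(15) = mex{1,0,0} = 2
G(16) = mex{1,1,0} = 2
G(17) = mex{1,1,0} = 2
G(18) = mex{2,1,1} = 0
G(19) = mex{2,2,1} = 0
G(20) = mex{2,2,1} = 0
G(21) = mex{0,2,2} = 1
G(22) = mex{0,0,2} = 1
Pile A: G(10) = 0.
Pile B: G(22) = 1.
Combined Grundy value = 0 ⊕ 1 = 1.

1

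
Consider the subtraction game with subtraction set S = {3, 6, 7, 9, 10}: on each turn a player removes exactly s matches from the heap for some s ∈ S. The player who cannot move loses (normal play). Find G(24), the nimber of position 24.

3

G(0) = 0
G(1) = mex{} = 0
G(2) = mex{} = 0
G(3) = mex{0} = 1
G(4) = mex{0} = 1
G(5) = mex{0} = 1
G(6) = mex{1,0} = 2
G(7) = mex{1,0,0} = 2
G(8) = mex{1,0,0} = 2
G(9) = mex{2,1,0,0} = 3
G(10) = mex{2,1,1,0,0} = 3
G(11) = mex{2,1,1,0,0} = 3
G(12) = mex{3,2,1,1,0} = 4
G(13) = mex{3,2,2,1,1} = 0
G(14) = mex{3,2,2,1,1} = 0
G(15) = mex{4,3,2,2,1} = 0
G(16) = mex{0,3,3,2,2} = 1
G(17) = mex{0,3,3,2,2} = 1
G(18) = mex{0,4,3,3,2} = 1
G(19) = mex{1,0,4,3,3} = 2
G(20) = mex{1,0,0,3,3} = 2
G(21) = mex{1,0,0,4,3} = 2
G(22) = mex{2,1,0,0,4} = 3
G(23) = mex{2,1,1,0,0} = 3
G(24) = mex{2,1,1,0,0} = 3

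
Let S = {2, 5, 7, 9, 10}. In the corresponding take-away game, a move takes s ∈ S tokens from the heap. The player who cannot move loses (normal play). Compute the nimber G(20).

G(0) = 0
G(1) = mex{} = 0
G(2) = mex{0} = 1
G(3) = mex{0} = 1
G(4) = mex{1} = 0
G(5) = mex{1,0} = 2
G(6) = mex{0,0} = 1
G(7) = mex{2,1,0} = 3
G(8) = mex{1,1,0} = 2
G(9) = mex{3,0,1,0} = 2
G(10) = mex{2,2,1,0,0} = 3
G(11) = mex{2,1,0,1,0} = 3
G(12) = mex{3,3,2,1,1} = 0
G(13) = mex{3,2,1,0,1} = 4
G(14) = mex{0,2,3,2,0} = 1
G(15) = mex{4,3,2,1,2} = 0
G(16) = mex{1,3,2,3,1} = 0
G(17) = mex{0,0,3,2,3} = 1
G(18) = mex{0,4,3,2,2} = 1
G(19) = mex{1,1,0,3,2} = 4
G(20) = mex{1,0,4,3,3} = 2

2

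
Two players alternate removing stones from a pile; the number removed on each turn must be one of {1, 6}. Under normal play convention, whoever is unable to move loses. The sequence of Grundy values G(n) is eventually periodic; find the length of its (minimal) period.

7

n :  0  1  2  3  4  5  6  7  8  9 10 11 12 13 14 15
G :  0  1  0  1  0  1  2  0  1  0  1  0  1  2  0  1
G(n+7) = G(n) holds for n = 0,…,5 (a full window of length max(S) = 6), so the sequence is purely periodic with period 7.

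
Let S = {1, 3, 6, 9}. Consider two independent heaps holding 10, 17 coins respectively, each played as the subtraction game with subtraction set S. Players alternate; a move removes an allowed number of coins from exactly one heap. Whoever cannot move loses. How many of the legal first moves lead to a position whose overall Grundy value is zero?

All heaps use S = {1, 3, 6, 9}:
G(0) = 0
G(1) = mex{0} = 1
G(2) = mex{1} = 0
G(3) = mex{0,0} = 1
G(4) = mex{1,1} = 0
G(5) = mex{0,0} = 1
G(6) = mex{1,1,0} = 2
G(7) = mex{2,0,1} = 3
G(8) = mex{3,1,0} = 2
G(9) = mex{2,2,1,0} = 3
G(10) = mex{3,3,0,1} = 2
G(11) = mex{2,2,1,0} = 3
G(12) = mex{3,3,2,1} = 0
G(13) = mex{0,2,3,0} = 1
G(14) = mex{1,3,2,1} = 0
G(15) = mex{0,0,3,2} = 1
G(16) = mex{1,1,2,3} = 0
G(17) = mex{0,0,3,2} = 1
Heap A: G(10) = 2.
Heap B: G(17) = 1.
Combined Grundy value = 2 ⊕ 1 = 3.
A winning move leaves total XOR = 0, i.e. changes one component's Grundy value g to g ⊕ X where X is the current total.
Heap A: need g' = 2⊕3 = 1. Options: 10−1→G=3, 10−3→G=3, 10−6→G=0, 10−9→G=1. Hits: 1.
Heap B: need g' = 1⊕3 = 2. Options: 17−1→G=0, 17−3→G=0, 17−6→G=3, 17−9→G=2. Hits: 1.

2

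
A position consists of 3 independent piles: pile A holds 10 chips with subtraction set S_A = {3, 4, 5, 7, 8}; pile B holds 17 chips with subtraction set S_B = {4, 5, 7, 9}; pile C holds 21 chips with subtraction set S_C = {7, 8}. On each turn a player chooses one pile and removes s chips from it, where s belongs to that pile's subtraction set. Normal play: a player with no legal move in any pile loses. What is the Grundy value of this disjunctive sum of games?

Pile A, S = {3, 4, 5, 7, 8}:
n :  0  1  2  3  4  5  6  7  8  9 10
G :  0  0  0  1  1  1  2  2  2  3  3
G_A(10) = 3.
Pile B, S = {4, 5, 7, 9}:
G(0) = 0
G(1) = mex{} = 0
G(2) = mex{} = 0
G(3) = mex{} = 0
G(4) = mex{0} = 1
G(5) = mex{0,0} = 1
G(6) = mex{0,0} = 1
G(7) = mex{0,0,0} = 1
G(8) = mex{1,0,0} = 2
G(9) = mex{1,1,0,0} = 2
G(10) = mex{1,1,0,0} = 2
G(11) = mex{1,1,1,0} = 2
G(12) = mex{2,1,1,0} = 3
G(13) = mex{2,2,1,1} = 0
G(14) = mex{2,2,1,1} = 0
G(15) = mex{2,2,2,1} = 0
G(16) = mex{3,2,2,1} = 0
G(17) = mex{0,3,2,2} = 1
G_B(17) = 1.
Pile C, S = {7, 8}:
n :  0  1  2  3  4  5  6  7  8  9 10 11 12 13 14 15 16 17 18 19 20 21
G :  0  0  0  0  0  0  0  1  1  1  1  1  1  1  2  0  0  0  0  0  0  0
G_C(21) = 0.
Combined Grundy value = 3 ⊕ 1 ⊕ 0 = 2.

2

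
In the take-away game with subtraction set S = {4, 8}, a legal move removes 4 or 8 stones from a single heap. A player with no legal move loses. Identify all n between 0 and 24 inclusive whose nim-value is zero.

G(0) = 0
G(1) = mex{} = 0
G(2) = mex{} = 0
G(3) = mex{} = 0
G(4) = mex{0} = 1
G(5) = mex{0} = 1
G(6) = mex{0} = 1
G(7) = mex{0} = 1
G(8) = mex{1,0} = 2
G(9) = mex{1,0} = 2
G(10) = mex{1,0} = 2
G(11) = mex{1,0} = 2
G(12) = mex{2,1} = 0
G(13) = mex{2,1} = 0
G(14) = mex{2,1} = 0
G(15) = mex{2,1} = 0
G(16) = mex{0,2} = 1
G(17) = mex{0,2} = 1
G(18) = mex{0,2} = 1
G(19) = mex{0,2} = 1
G(20) = mex{1,0} = 2
G(21) = mex{1,0} = 2
G(22) = mex{1,0} = 2
G(23) = mex{1,0} = 2
G(24) = mex{2,1} = 0
P-positions are exactly the n with G(n) = 0.

0, 1, 2, 3, 12, 13, 14, 15, 24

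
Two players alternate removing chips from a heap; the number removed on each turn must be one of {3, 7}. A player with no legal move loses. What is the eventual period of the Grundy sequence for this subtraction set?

10

n :  0  1  2  3  4  5  6  7  8  9 10 11 12 13 14 15 16 17 18 19 20 21
G :  0  0  0  1  1  1  0  2  2  1  0  0  0  1  1  1  0  2  2  1  0  0
G(n+10) = G(n) holds for n = 0,…,6 (a full window of length max(S) = 7), so the sequence is purely periodic with period 10.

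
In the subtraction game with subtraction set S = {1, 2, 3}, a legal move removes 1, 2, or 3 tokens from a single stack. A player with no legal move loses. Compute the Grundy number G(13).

n :  0  1  2  3  4  5  6  7  8  9 10 11 12 13
G :  0  1  2  3  0  1  2  3  0  1  2  3  0  1

1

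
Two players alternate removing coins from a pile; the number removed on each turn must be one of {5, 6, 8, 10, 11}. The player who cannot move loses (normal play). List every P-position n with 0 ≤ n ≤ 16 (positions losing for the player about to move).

0, 1, 2, 3, 4, 16

G(0) = 0
G(1) = mex{} = 0
G(2) = mex{} = 0
G(3) = mex{} = 0
G(4) = mex{} = 0
G(5) = mex{0} = 1
G(6) = mex{0,0} = 1
G(7) = mex{0,0} = 1
G(8) = mex{0,0,0} = 1
G(9) = mex{0,0,0} = 1
G(10) = mex{1,0,0,0} = 2
G(11) = mex{1,1,0,0,0} = 2
G(12) = mex{1,1,0,0,0} = 2
G(13) = mex{1,1,1,0,0} = 2
G(14) = mex{1,1,1,0,0} = 2
G(15) = mex{2,1,1,1,0} = 3
G(16) = mex{2,2,1,1,1} = 0
P-positions are exactly the n with G(n) = 0.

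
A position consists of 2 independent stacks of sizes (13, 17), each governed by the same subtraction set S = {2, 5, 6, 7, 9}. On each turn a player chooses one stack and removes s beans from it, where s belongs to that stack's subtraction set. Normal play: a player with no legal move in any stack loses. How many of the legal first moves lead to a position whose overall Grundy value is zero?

All stacks use S = {2, 5, 6, 7, 9}:
n :  0  1  2  3  4  5  6  7  8  9 10 11 12 13 14 15 16 17
G :  0  0  1  1  0  2  1  3  2  2  3  3  0  4  1  0  0  1
Stack A: G(13) = 4.
Stack B: G(17) = 1.
Combined Grundy value = 4 ⊕ 1 = 5.
A winning move leaves total XOR = 0, i.e. changes one component's Grundy value g to g ⊕ X where X is the current total.
Stack A: need g' = 4⊕5 = 1. Options: 13−2→G=3, 13−5→G=2, 13−6→G=3, 13−7→G=1, 13−9→G=0. Hits: 1.
Stack B: need g' = 1⊕5 = 4. Options: 17−2→G=0, 17−5→G=0, 17−6→G=3, 17−7→G=3, 17−9→G=2. Hits: 0.

1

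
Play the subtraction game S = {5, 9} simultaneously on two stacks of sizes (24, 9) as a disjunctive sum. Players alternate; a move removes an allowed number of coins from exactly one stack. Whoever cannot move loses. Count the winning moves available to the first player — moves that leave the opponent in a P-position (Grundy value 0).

1

All stacks use S = {5, 9}:
G(0) = 0
G(1) = mex{} = 0
G(2) = mex{} = 0
G(3) = mex{} = 0
G(4) = mex{} = 0
G(5) = mex{0} = 1
G(6) = mex{0} = 1
G(7) = mex{0} = 1
G(8) = mex{0} = 1
G(9) = mex{0,0} = 1
G(10) = mex{1,0} = 2
G(11) = mex{1,0} = 2
G(12) = mex{1,0} = 2
G(13) = mex{1,0} = 2
G(14) = mex{1,1} = 0
G(15) = mex{2,1} = 0
G(16) = mex{2,1} = 0
G(17) = mex{2,1} = 0
G(18) = mex{2,1} = 0
G(19) = mex{0,2} = 1
G(20) = mex{0,2} = 1
G(21) = mex{0,2} = 1
G(22) = mex{0,2} = 1
G(23) = mex{0,0} = 1
G(24) = mex{1,0} = 2
Stack A: G(24) = 2.
Stack B: G(9) = 1.
Combined Grundy value = 2 ⊕ 1 = 3.
A winning move leaves total XOR = 0, i.e. changes one component's Grundy value g to g ⊕ X where X is the current total.
Stack A: need g' = 2⊕3 = 1. Options: 24−5→G=1, 24−9→G=0. Hits: 1.
Stack B: need g' = 1⊕3 = 2. Options: 9−5→G=0, 9−9→G=0. Hits: 0.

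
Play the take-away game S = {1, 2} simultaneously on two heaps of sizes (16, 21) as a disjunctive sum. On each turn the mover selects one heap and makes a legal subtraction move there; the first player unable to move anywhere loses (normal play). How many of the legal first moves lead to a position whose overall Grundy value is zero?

2

All heaps use S = {1, 2}:
G(0) = 0
G(1) = mex{0} = 1
G(2) = mex{1,0} = 2
G(3) = mex{2,1} = 0
G(4) = mex{0,2} = 1
G(5) = mex{1,0} = 2
G(6) = mex{2,1} = 0
G(7) = mex{0,2} = 1
G(8) = mex{1,0} = 2
G(9) = mex{2,1} = 0
G(10) = mex{0,2} = 1
G(11) = mex{1,0} = 2
G(12) = mex{2,1} = 0
G(13) = mex{0,2} = 1
G(14) = mex{1,0} = 2
G(15) = mex{2,1} = 0
G(16) = mex{0,2} = 1
G(17) = mex{1,0} = 2
G(18) = mex{2,1} = 0
G(19) = mex{0,2} = 1
G(20) = mex{1,0} = 2
G(21) = mex{2,1} = 0
Heap A: G(16) = 1.
Heap B: G(21) = 0.
Combined Grundy value = 1 ⊕ 0 = 1.
A winning move leaves total XOR = 0, i.e. changes one component's Grundy value g to g ⊕ X where X is the current total.
Heap A: need g' = 1⊕1 = 0. Options: 16−1→G=0, 16−2→G=2. Hits: 1.
Heap B: need g' = 0⊕1 = 1. Options: 21−1→G=2, 21−2→G=1. Hits: 1.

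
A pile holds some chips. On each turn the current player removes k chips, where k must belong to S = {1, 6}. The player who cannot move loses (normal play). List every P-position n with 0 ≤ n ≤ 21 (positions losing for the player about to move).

G(0) = 0
G(1) = mex{0} = 1
G(2) = mex{1} = 0
G(3) = mex{0} = 1
G(4) = mex{1} = 0
G(5) = mex{0} = 1
G(6) = mex{1,0} = 2
G(7) = mex{2,1} = 0
G(8) = mex{0,0} = 1
G(9) = mex{1,1} = 0
G(10) = mex{0,0} = 1
G(11) = mex{1,1} = 0
G(12) = mex{0,2} = 1
G(13) = mex{1,0} = 2
G(14) = mex{2,1} = 0
G(15) = mex{0,0} = 1
G(16) = mex{1,1} = 0
G(17) = mex{0,0} = 1
G(18) = mex{1,1} = 0
G(19) = mex{0,2} = 1
G(20) = mex{1,0} = 2
G(21) = mex{2,1} = 0
P-positions are exactly the n with G(n) = 0.

0, 2, 4, 7, 9, 11, 14, 16, 18, 21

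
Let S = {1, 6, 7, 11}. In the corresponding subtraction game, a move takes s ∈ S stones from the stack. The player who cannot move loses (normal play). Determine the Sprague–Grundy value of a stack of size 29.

1

G(0) = 0
G(1) = mex{0} = 1
G(2) = mex{1} = 0
G(3) = mex{0} = 1
G(4) = mex{1} = 0
G(5) = mex{0} = 1
G(6) = mex{1,0} = 2
G(7) = mex{2,1,0} = 3
G(8) = mex{3,0,1} = 2
G(9) = mex{2,1,0} = 3
G(10) = mex{3,0,1} = 2
G(11) = mex{2,1,0,0} = 3
G(12) = mex{3,2,1,1} = 0
G(13) = mex{0,3,2,0} = 1
G(14) = mex{1,2,3,1} = 0
G(15) = mex{0,3,2,0} = 1
G(16) = mex{1,2,3,1} = 0
G(17) = mex{0,3,2,2} = 1
G(18) = mex{1,0,3,3} = 2
G(19) = mex{2,1,0,2} = 3
G(20) = mex{3,0,1,3} = 2
G(21) = mex{2,1,0,2} = 3
G(22) = mex{3,0,1,3} = 2
G(23) = mex{2,1,0,0} = 3
G(24) = mex{3,2,1,1} = 0
G(25) = mex{0,3,2,0} = 1
G(26) = mex{1,2,3,1} = 0
G(27) = mex{0,3,2,0} = 1
G(28) = mex{1,2,3,1} = 0
G(29) = mex{0,3,2,2} = 1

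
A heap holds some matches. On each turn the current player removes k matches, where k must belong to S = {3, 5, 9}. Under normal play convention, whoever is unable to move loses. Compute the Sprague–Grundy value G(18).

n :  0  1  2  3  4  5  6  7  8  9 10 11 12 13 14 15 16 17 18
G :  0  0  0  1  1  1  2  2  0  3  3  1  0  2  0  1  0  1  0

0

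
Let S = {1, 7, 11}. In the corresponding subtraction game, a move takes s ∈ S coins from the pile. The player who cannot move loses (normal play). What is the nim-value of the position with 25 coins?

n :  0  1  2  3  4  5  6  7  8  9 10 11 12 13 14 15 16 17 18 19 20 21 22 23 24 25
G :  0  1  0  1  0  1  0  1  0  1  0  1  0  1  0  1  0  1  0  1  0  1  0  1  0  1

1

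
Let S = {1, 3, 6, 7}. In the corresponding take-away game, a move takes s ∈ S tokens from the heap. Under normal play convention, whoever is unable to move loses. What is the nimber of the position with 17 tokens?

G(0) = 0
G(1) = mex{0} = 1
G(2) = mex{1} = 0
G(3) = mex{0,0} = 1
G(4) = mex{1,1} = 0
G(5) = mex{0,0} = 1
G(6) = mex{1,1,0} = 2
G(7) = mex{2,0,1,0} = 3
G(8) = mex{3,1,0,1} = 2
G(9) = mex{2,2,1,0} = 3
G(10) = mex{3,3,0,1} = 2
G(11) = mex{2,2,1,0} = 3
G(12) = mex{3,3,2,1} = 0
G(13) = mex{0,2,3,2} = 1
G(14) = mex{1,3,2,3} = 0
G(15) = mex{0,0,3,2} = 1
G(16) = mex{1,1,2,3} = 0
G(17) = mex{0,0,3,2} = 1

1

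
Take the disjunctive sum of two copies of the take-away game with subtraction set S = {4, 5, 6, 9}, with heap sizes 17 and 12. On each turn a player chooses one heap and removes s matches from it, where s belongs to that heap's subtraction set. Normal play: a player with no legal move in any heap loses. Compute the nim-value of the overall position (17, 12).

All heaps use S = {4, 5, 6, 9}:
n :  0  1  2  3  4  5  6  7  8  9 10 11 12 13 14 15 16 17
G :  0  0  0  0  1  1  1  1  2  2  2  2  3  0  0  0  0  1
Heap A: G(17) = 1.
Heap B: G(12) = 3.
Combined Grundy value = 1 ⊕ 3 = 2.

2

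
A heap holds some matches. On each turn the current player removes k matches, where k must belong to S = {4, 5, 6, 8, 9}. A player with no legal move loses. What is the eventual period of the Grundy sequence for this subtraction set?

13

n :  0  1  2  3  4  5  6  7  8  9 10 11 12 13 14 15 16 17 18 19 20 21 22 23 24 25 26 27
G :  0  0  0  0  1  1  1  1  2  2  2  2  3  0  0  0  0  1  1  1  1  2  2  2  2  3  0  0
G(n+13) = G(n) holds for n = 0,…,8 (a full window of length max(S) = 9), so the sequence is purely periodic with period 13.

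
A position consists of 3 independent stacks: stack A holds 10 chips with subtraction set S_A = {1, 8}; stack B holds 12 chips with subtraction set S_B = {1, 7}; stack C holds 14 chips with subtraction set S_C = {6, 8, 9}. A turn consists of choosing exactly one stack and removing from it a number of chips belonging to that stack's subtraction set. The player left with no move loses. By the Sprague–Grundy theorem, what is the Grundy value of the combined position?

Stack A, S = {1, 8}:
n :  0  1  2  3  4  5  6  7  8  9 10
G :  0  1  0  1  0  1  0  1  2  0  1
G_A(10) = 1.
Stack B, S = {1, 7}:
n :  0  1  2  3  4  5  6  7  8  9 10 11 12
G :  0  1  0  1  0  1  0  1  0  1  0  1  0
G_B(12) = 0.
Stack C, S = {6, 8, 9}:
n :  0  1  2  3  4  5  6  7  8  9 10 11 12 13 14
G :  0  0  0  0  0  0  1  1  1  1  1  1  2  2  2
G_C(14) = 2.
Combined Grundy value = 1 ⊕ 0 ⊕ 2 = 3.

3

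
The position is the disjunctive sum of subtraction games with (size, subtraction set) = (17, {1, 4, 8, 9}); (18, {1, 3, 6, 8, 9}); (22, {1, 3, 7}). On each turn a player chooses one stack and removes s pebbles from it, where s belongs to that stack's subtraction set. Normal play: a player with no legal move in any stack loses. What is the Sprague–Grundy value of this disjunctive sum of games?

Stack A, S = {1, 4, 8, 9}:
G(0) = 0
G(1) = mex{0} = 1
G(2) = mex{1} = 0
G(3) = mex{0} = 1
G(4) = mex{1,0} = 2
G(5) = mex{2,1} = 0
G(6) = mex{0,0} = 1
G(7) = mex{1,1} = 0
G(8) = mex{0,2,0} = 1
G(9) = mex{1,0,1,0} = 2
G(10) = mex{2,1,0,1} = 3
G(11) = mex{3,0,1,0} = 2
G(12) = mex{2,1,2,1} = 0
G(13) = mex{0,2,0,2} = 1
G(14) = mex{1,3,1,0} = 2
G(15) = mex{2,2,0,1} = 3
G(16) = mex{3,0,1,0} = 2
G(17) = mex{2,1,2,1} = 0
G_A(17) = 0.
Stack B, S = {1, 3, 6, 8, 9}:
G(0) = 0
G(1) = mex{0} = 1
G(2) = mex{1} = 0
G(3) = mex{0,0} = 1
G(4) = mex{1,1} = 0
G(5) = mex{0,0} = 1
G(6) = mex{1,1,0} = 2
G(7) = mex{2,0,1} = 3
G(8) = mex{3,1,0,0} = 2
G(9) = mex{2,2,1,1,0} = 3
G(10) = mex{3,3,0,0,1} = 2
G(11) = mex{2,2,1,1,0} = 3
G(12) = mex{3,3,2,0,1} = 4
G(13) = mex{4,2,3,1,0} = 5
G(14) = mex{5,3,2,2,1} = 0
G(15) = mex{0,4,3,3,2} = 1
G(16) = mex{1,5,2,2,3} = 0
G(17) = mex{0,0,3,3,2} = 1
G(18) = mex{1,1,4,2,3} = 0
G_B(18) = 0.
Stack C, S = {1, 3, 7}:
n :  0  1  2  3  4  5  6  7  8  9 10 11 12 13 14 15 16 17 18 19 20 21 22
G :  0  1  0  1  0  1  0  1  0  1  0  1  0  1  0  1  0  1  0  1  0  1  0
G_C(22) = 0.
Combined Grundy value = 0 ⊕ 0 ⊕ 0 = 0.

0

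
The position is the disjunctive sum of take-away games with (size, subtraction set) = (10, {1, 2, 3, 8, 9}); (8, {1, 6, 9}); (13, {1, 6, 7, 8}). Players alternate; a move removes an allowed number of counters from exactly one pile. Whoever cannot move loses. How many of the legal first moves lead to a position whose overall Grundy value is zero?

4

Pile A, S = {1, 2, 3, 8, 9}:
n :  0  1  2  3  4  5  6  7  8  9 10
G :  0  1  2  3  0  1  2  3  4  5  0
G_A(10) = 0.
Pile B, S = {1, 6, 9}:
G(0) = 0
G(1) = mex{0} = 1
G(2) = mex{1} = 0
G(3) = mex{0} = 1
G(4) = mex{1} = 0
G(5) = mex{0} = 1
G(6) = mex{1,0} = 2
G(7) = mex{2,1} = 0
G(8) = mex{0,0} = 1
G_B(8) = 1.
Pile C, S = {1, 6, 7, 8}:
G(0) = 0
G(1) = mex{0} = 1
G(2) = mex{1} = 0
G(3) = mex{0} = 1
G(4) = mex{1} = 0
G(5) = mex{0} = 1
G(6) = mex{1,0} = 2
G(7) = mex{2,1,0} = 3
G(8) = mex{3,0,1,0} = 2
G(9) = mex{2,1,0,1} = 3
G(10) = mex{3,0,1,0} = 2
G(11) = mex{2,1,0,1} = 3
G(12) = mex{3,2,1,0} = 4
G(13) = mex{4,3,2,1} = 0
G_C(13) = 0.
Combined Grundy value = 0 ⊕ 1 ⊕ 0 = 1.
A winning move leaves total XOR = 0, i.e. changes one component's Grundy value g to g ⊕ X where X is the current total.
Pile A: need g' = 0⊕1 = 1. Options: 10−1→G=5, 10−2→G=4, 10−3→G=3, 10−8→G=2, 10−9→G=1. Hits: 1.
Pile B: need g' = 1⊕1 = 0. Options: 8−1→G=0, 8−6→G=0. Hits: 2.
Pile C: need g' = 0⊕1 = 1. Options: 13−1→G=4, 13−6→G=3, 13−7→G=2, 13−8→G=1. Hits: 1.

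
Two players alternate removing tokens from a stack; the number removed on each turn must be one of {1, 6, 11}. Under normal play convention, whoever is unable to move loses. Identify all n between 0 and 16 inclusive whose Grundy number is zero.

G(0) = 0
G(1) = mex{0} = 1
G(2) = mex{1} = 0
G(3) = mex{0} = 1
G(4) = mex{1} = 0
G(5) = mex{0} = 1
G(6) = mex{1,0} = 2
G(7) = mex{2,1} = 0
G(8) = mex{0,0} = 1
G(9) = mex{1,1} = 0
G(10) = mex{0,0} = 1
G(11) = mex{1,1,0} = 2
G(12) = mex{2,2,1} = 0
G(13) = mex{0,0,0} = 1
G(14) = mex{1,1,1} = 0
G(15) = mex{0,0,0} = 1
G(16) = mex{1,1,1} = 0
P-positions are exactly the n with G(n) = 0.

0, 2, 4, 7, 9, 12, 14, 16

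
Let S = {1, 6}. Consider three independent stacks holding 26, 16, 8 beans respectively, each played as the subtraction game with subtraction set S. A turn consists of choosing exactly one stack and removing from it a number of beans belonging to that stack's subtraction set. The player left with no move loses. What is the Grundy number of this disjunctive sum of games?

0

All stacks use S = {1, 6}:
n :  0  1  2  3  4  5  6  7  8  9 10 11 12 13 14 15 16 17 18 19 20 21 22 23 24 25 26
G :  0  1  0  1  0  1  2  0  1  0  1  0  1  2  0  1  0  1  0  1  2  0  1  0  1  0  1
Stack A: G(26) = 1.
Stack B: G(16) = 0.
Stack C: G(8) = 1.
Combined Grundy value = 1 ⊕ 0 ⊕ 1 = 0.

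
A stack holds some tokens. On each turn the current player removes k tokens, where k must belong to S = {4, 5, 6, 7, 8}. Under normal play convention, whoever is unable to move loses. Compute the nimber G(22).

2

G(0) = 0
G(1) = mex{} = 0
G(2) = mex{} = 0
G(3) = mex{} = 0
G(4) = mex{0} = 1
G(5) = mex{0,0} = 1
G(6) = mex{0,0,0} = 1
G(7) = mex{0,0,0,0} = 1
G(8) = mex{1,0,0,0,0} = 2
G(9) = mex{1,1,0,0,0} = 2
G(10) = mex{1,1,1,0,0} = 2
G(11) = mex{1,1,1,1,0} = 2
G(12) = mex{2,1,1,1,1} = 0
G(13) = mex{2,2,1,1,1} = 0
G(14) = mex{2,2,2,1,1} = 0
G(15) = mex{2,2,2,2,1} = 0
G(16) = mex{0,2,2,2,2} = 1
G(17) = mex{0,0,2,2,2} = 1
G(18) = mex{0,0,0,2,2} = 1
G(19) = mex{0,0,0,0,2} = 1
G(20) = mex{1,0,0,0,0} = 2
G(21) = mex{1,1,0,0,0} = 2
G(22) = mex{1,1,1,0,0} = 2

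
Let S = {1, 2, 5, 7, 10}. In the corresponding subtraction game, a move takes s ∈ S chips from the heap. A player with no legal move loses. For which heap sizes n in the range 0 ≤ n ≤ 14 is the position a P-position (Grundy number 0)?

0, 3, 6, 9, 12

n :  0  1  2  3  4  5  6  7  8  9 10 11 12 13 14
G :  0  1  2  0  1  2  0  1  2  0  1  2  0  1  2
P-positions are exactly the n with G(n) = 0.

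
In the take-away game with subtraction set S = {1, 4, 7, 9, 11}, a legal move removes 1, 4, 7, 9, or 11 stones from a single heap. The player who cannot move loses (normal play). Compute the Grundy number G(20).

n :  0  1  2  3  4  5  6  7  8  9 10 11 12 13 14 15 16 17 18 19 20
G :  0  1  0  1  2  0  1  2  0  1  0  1  2  3  4  3  4  2  0  1  0

0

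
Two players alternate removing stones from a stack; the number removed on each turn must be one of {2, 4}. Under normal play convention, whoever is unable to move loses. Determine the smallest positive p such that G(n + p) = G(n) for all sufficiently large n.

6

G(0) = 0
G(1) = mex{} = 0
G(2) = mex{0} = 1
G(3) = mex{0} = 1
G(4) = mex{1,0} = 2
G(5) = mex{1,0} = 2
G(6) = mex{2,1} = 0
G(7) = mex{2,1} = 0
G(8) = mex{0,2} = 1
G(9) = mex{0,2} = 1
G(10) = mex{1,0} = 2
G(11) = mex{1,0} = 2
G(12) = mex{2,1} = 0
G(13) = mex{2,1} = 0
G(14) = mex{0,2} = 1
G(n+6) = G(n) holds for n = 0,…,3 (a full window of length max(S) = 4), so the sequence is purely periodic with period 6.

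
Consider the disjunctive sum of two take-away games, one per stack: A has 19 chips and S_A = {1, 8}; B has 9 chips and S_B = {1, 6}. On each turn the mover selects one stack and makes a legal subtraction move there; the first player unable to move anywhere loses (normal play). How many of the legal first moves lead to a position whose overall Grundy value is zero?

Stack A, S = {1, 8}:
n :  0  1  2  3  4  5  6  7  8  9 10 11 12 13 14 15 16 17 18 19
G :  0  1  0  1  0  1  0  1  2  0  1  0  1  0  1  0  1  2  0  1
G_A(19) = 1.
Stack B, S = {1, 6}:
G(0) = 0
G(1) = mex{0} = 1
G(2) = mex{1} = 0
G(3) = mex{0} = 1
G(4) = mex{1} = 0
G(5) = mex{0} = 1
G(6) = mex{1,0} = 2
G(7) = mex{2,1} = 0
G(8) = mex{0,0} = 1
G(9) = mex{1,1} = 0
G_B(9) = 0.
Combined Grundy value = 1 ⊕ 0 = 1.
A winning move leaves total XOR = 0, i.e. changes one component's Grundy value g to g ⊕ X where X is the current total.
Stack A: need g' = 1⊕1 = 0. Options: 19−1→G=0, 19−8→G=0. Hits: 2.
Stack B: need g' = 0⊕1 = 1. Options: 9−1→G=1, 9−6→G=1. Hits: 2.

4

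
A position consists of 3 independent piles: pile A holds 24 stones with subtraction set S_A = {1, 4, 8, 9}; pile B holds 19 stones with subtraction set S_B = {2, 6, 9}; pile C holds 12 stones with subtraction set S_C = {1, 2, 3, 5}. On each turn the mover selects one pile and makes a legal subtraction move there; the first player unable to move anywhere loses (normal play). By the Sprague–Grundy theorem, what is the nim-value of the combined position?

Pile A, S = {1, 4, 8, 9}:
G(0) = 0
G(1) = mex{0} = 1
G(2) = mex{1} = 0
G(3) = mex{0} = 1
G(4) = mex{1,0} = 2
G(5) = mex{2,1} = 0
G(6) = mex{0,0} = 1
G(7) = mex{1,1} = 0
G(8) = mex{0,2,0} = 1
G(9) = mex{1,0,1,0} = 2
G(10) = mex{2,1,0,1} = 3
G(11) = mex{3,0,1,0} = 2
G(12) = mex{2,1,2,1} = 0
G(13) = mex{0,2,0,2} = 1
G(14) = mex{1,3,1,0} = 2
G(15) = mex{2,2,0,1} = 3
G(16) = mex{3,0,1,0} = 2
G(17) = mex{2,1,2,1} = 0
G(18) = mex{0,2,3,2} = 1
G(19) = mex{1,3,2,3} = 0
G(20) = mex{0,2,0,2} = 1
G(21) = mex{1,0,1,0} = 2
G(22) = mex{2,1,2,1} = 0
G(23) = mex{0,0,3,2} = 1
G(24) = mex{1,1,2,3} = 0
G_A(24) = 0.
Pile B, S = {2, 6, 9}:
G(0) = 0
G(1) = mex{} = 0
G(2) = mex{0} = 1
G(3) = mex{0} = 1
G(4) = mex{1} = 0
G(5) = mex{1} = 0
G(6) = mex{0,0} = 1
G(7) = mex{0,0} = 1
G(8) = mex{1,1} = 0
G(9) = mex{1,1,0} = 2
G(10) = mex{0,0,0} = 1
G(11) = mex{2,0,1} = 3
G(12) = mex{1,1,1} = 0
G(13) = mex{3,1,0} = 2
G(14) = mex{0,0,0} = 1
G(15) = mex{2,2,1} = 0
G(16) = mex{1,1,1} = 0
G(17) = mex{0,3,0} = 1
G(18) = mex{0,0,2} = 1
G(19) = mex{1,2,1} = 0
G_B(19) = 0.
Pile C, S = {1, 2, 3, 5}:
n :  0  1  2  3  4  5  6  7  8  9 10 11 12
G :  0  1  2  3  0  1  2  3  0  1  2  3  0
G_C(12) = 0.
Combined Grundy value = 0 ⊕ 0 ⊕ 0 = 0.

0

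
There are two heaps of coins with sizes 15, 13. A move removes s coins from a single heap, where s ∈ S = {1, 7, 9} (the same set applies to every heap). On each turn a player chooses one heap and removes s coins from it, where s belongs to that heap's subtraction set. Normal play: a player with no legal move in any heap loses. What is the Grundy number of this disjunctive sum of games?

All heaps use S = {1, 7, 9}:
n :  0  1  2  3  4  5  6  7  8  9 10 11 12 13 14 15
G :  0  1  0  1  0  1  0  1  0  1  0  1  0  1  0  1
Heap A: G(15) = 1.
Heap B: G(13) = 1.
Combined Grundy value = 1 ⊕ 1 = 0.

0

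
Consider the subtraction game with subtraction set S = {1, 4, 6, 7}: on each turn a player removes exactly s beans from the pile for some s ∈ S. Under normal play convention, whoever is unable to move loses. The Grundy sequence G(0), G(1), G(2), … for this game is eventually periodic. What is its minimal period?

13

G(0) = 0
G(1) = mex{0} = 1
G(2) = mex{1} = 0
G(3) = mex{0} = 1
G(4) = mex{1,0} = 2
G(5) = mex{2,1} = 0
G(6) = mex{0,0,0} = 1
G(7) = mex{1,1,1,0} = 2
G(8) = mex{2,2,0,1} = 3
G(9) = mex{3,0,1,0} = 2
G(10) = mex{2,1,2,1} = 0
G(11) = mex{0,2,0,2} = 1
G(12) = mex{1,3,1,0} = 2
G(13) = mex{2,2,2,1} = 0
G(14) = mex{0,0,3,2} = 1
G(15) = mex{1,1,2,3} = 0
G(16) = mex{0,2,0,2} = 1
G(17) = mex{1,0,1,0} = 2
G(18) = mex{2,1,2,1} = 0
G(19) = mex{0,0,0,2} = 1
G(20) = mex{1,1,1,0} = 2
G(21) = mex{2,2,0,1} = 3
G(22) = mex{3,0,1,0} = 2
G(23) = mex{2,1,2,1} = 0
G(24) = mex{0,2,0,2} = 1
G(25) = mex{1,3,1,0} = 2
G(26) = mex{2,2,2,1} = 0
G(27) = mex{0,0,3,2} = 1
G(n+13) = G(n) holds for n = 0,…,6 (a full window of length max(S) = 7), so the sequence is purely periodic with period 13.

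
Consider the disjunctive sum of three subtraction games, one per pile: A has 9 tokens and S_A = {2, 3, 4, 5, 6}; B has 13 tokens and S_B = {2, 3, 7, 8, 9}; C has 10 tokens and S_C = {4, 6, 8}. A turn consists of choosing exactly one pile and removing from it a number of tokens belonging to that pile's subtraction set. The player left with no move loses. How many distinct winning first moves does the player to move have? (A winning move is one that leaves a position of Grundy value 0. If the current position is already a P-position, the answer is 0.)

6

Pile A, S = {2, 3, 4, 5, 6}:
G(0) = 0
G(1) = mex{} = 0
G(2) = mex{0} = 1
G(3) = mex{0,0} = 1
G(4) = mex{1,0,0} = 2
G(5) = mex{1,1,0,0} = 2
G(6) = mex{2,1,1,0,0} = 3
G(7) = mex{2,2,1,1,0} = 3
G(8) = mex{3,2,2,1,1} = 0
G(9) = mex{3,3,2,2,1} = 0
G_A(9) = 0.
Pile B, S = {2, 3, 7, 8, 9}:
G(0) = 0
G(1) = mex{} = 0
G(2) = mex{0} = 1
G(3) = mex{0,0} = 1
G(4) = mex{1,0} = 2
G(5) = mex{1,1} = 0
G(6) = mex{2,1} = 0
G(7) = mex{0,2,0} = 1
G(8) = mex{0,0,0,0} = 1
G(9) = mex{1,0,1,0,0} = 2
G(10) = mex{1,1,1,1,0} = 2
G(11) = mex{2,1,2,1,1} = 0
G(12) = mex{2,2,0,2,1} = 3
G(13) = mex{0,2,0,0,2} = 1
G_B(13) = 1.
Pile C, S = {4, 6, 8}:
G(0) = 0
G(1) = mex{} = 0
G(2) = mex{} = 0
G(3) = mex{} = 0
G(4) = mex{0} = 1
G(5) = mex{0} = 1
G(6) = mex{0,0} = 1
G(7) = mex{0,0} = 1
G(8) = mex{1,0,0} = 2
G(9) = mex{1,0,0} = 2
G(10) = mex{1,1,0} = 2
G_C(10) = 2.
Combined Grundy value = 0 ⊕ 1 ⊕ 2 = 3.
A winning move leaves total XOR = 0, i.e. changes one component's Grundy value g to g ⊕ X where X is the current total.
Pile A: need g' = 0⊕3 = 3. Options: 9−2→G=3, 9−3→G=3, 9−4→G=2, 9−5→G=2, 9−6→G=1. Hits: 2.
Pile B: need g' = 1⊕3 = 2. Options: 13−2→G=0, 13−3→G=2, 13−7→G=0, 13−8→G=0, 13−9→G=2. Hits: 2.
Pile C: need g' = 2⊕3 = 1. Options: 10−4→G=1, 10−6→G=1, 10−8→G=0. Hits: 2.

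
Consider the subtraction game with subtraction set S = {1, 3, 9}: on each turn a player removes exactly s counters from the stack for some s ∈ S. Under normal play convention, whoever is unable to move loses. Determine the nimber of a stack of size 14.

0

G(0) = 0
G(1) = mex{0} = 1
G(2) = mex{1} = 0
G(3) = mex{0,0} = 1
G(4) = mex{1,1} = 0
G(5) = mex{0,0} = 1
G(6) = mex{1,1} = 0
G(7) = mex{0,0} = 1
G(8) = mex{1,1} = 0
G(9) = mex{0,0,0} = 1
G(10) = mex{1,1,1} = 0
G(11) = mex{0,0,0} = 1
G(12) = mex{1,1,1} = 0
G(13) = mex{0,0,0} = 1
G(14) = mex{1,1,1} = 0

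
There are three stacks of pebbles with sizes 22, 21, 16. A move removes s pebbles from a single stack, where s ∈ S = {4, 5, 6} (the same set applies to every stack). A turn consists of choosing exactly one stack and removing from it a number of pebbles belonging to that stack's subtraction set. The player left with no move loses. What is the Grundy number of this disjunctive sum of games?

1

All stacks use S = {4, 5, 6}:
n :  0  1  2  3  4  5  6  7  8  9 10 11 12 13 14 15 16 17 18 19 20 21 22
G :  0  0  0  0  1  1  1  1  2  2  0  0  0  0  1  1  1  1  2  2  0  0  0
Stack A: G(22) = 0.
Stack B: G(21) = 0.
Stack C: G(16) = 1.
Combined Grundy value = 0 ⊕ 0 ⊕ 1 = 1.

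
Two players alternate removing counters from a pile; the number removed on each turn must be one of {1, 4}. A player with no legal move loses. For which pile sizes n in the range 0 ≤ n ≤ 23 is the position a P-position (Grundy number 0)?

0, 2, 5, 7, 10, 12, 15, 17, 20, 22

G(0) = 0
G(1) = mex{0} = 1
G(2) = mex{1} = 0
G(3) = mex{0} = 1
G(4) = mex{1,0} = 2
G(5) = mex{2,1} = 0
G(6) = mex{0,0} = 1
G(7) = mex{1,1} = 0
G(8) = mex{0,2} = 1
G(9) = mex{1,0} = 2
G(10) = mex{2,1} = 0
G(11) = mex{0,0} = 1
G(12) = mex{1,1} = 0
G(13) = mex{0,2} = 1
G(14) = mex{1,0} = 2
G(15) = mex{2,1} = 0
G(16) = mex{0,0} = 1
G(17) = mex{1,1} = 0
G(18) = mex{0,2} = 1
G(19) = mex{1,0} = 2
G(20) = mex{2,1} = 0
G(21) = mex{0,0} = 1
G(22) = mex{1,1} = 0
G(23) = mex{0,2} = 1
P-positions are exactly the n with G(n) = 0.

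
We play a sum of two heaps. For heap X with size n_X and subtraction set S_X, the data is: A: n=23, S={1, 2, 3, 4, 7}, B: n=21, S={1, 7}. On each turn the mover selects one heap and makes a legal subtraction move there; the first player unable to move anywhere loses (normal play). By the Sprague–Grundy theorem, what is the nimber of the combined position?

2

Heap A, S = {1, 2, 3, 4, 7}:
n :  0  1  2  3  4  5  6  7  8  9 10 11 12 13 14 15 16 17 18 19 20 21 22 23
G :  0  1  2  3  4  0  1  2  3  4  0  1  2  3  4  0  1  2  3  4  0  1  2  3
G_A(23) = 3.
Heap B, S = {1, 7}:
n :  0  1  2  3  4  5  6  7  8  9 10 11 12 13 14 15 16 17 18 19 20 21
G :  0  1  0  1  0  1  0  1  0  1  0  1  0  1  0  1  0  1  0  1  0  1
G_B(21) = 1.
Combined Grundy value = 3 ⊕ 1 = 2.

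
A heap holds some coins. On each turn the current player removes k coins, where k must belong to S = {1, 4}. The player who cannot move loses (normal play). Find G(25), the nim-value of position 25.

G(0) = 0
G(1) = mex{0} = 1
G(2) = mex{1} = 0
G(3) = mex{0} = 1
G(4) = mex{1,0} = 2
G(5) = mex{2,1} = 0
G(6) = mex{0,0} = 1
G(7) = mex{1,1} = 0
G(8) = mex{0,2} = 1
G(9) = mex{1,0} = 2
G(10) = mex{2,1} = 0
G(11) = mex{0,0} = 1
G(12) = mex{1,1} = 0
G(13) = mex{0,2} = 1
G(14) = mex{1,0} = 2
G(15) = mex{2,1} = 0
G(16) = mex{0,0} = 1
G(17) = mex{1,1} = 0
G(18) = mex{0,2} = 1
G(19) = mex{1,0} = 2
G(20) = mex{2,1} = 0
G(21) = mex{0,0} = 1
G(22) = mex{1,1} = 0
G(23) = mex{0,2} = 1
G(24) = mex{1,0} = 2
G(25) = mex{2,1} = 0

0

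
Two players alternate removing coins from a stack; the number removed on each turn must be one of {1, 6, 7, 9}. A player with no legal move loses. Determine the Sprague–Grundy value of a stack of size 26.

0

G(0) = 0
G(1) = mex{0} = 1
G(2) = mex{1} = 0
G(3) = mex{0} = 1
G(4) = mex{1} = 0
G(5) = mex{0} = 1
G(6) = mex{1,0} = 2
G(7) = mex{2,1,0} = 3
G(8) = mex{3,0,1} = 2
G(9) = mex{2,1,0,0} = 3
G(10) = mex{3,0,1,1} = 2
G(11) = mex{2,1,0,0} = 3
G(12) = mex{3,2,1,1} = 0
G(13) = mex{0,3,2,0} = 1
G(14) = mex{1,2,3,1} = 0
G(15) = mex{0,3,2,2} = 1
G(16) = mex{1,2,3,3} = 0
G(17) = mex{0,3,2,2} = 1
G(18) = mex{1,0,3,3} = 2
G(19) = mex{2,1,0,2} = 3
G(20) = mex{3,0,1,3} = 2
G(21) = mex{2,1,0,0} = 3
G(22) = mex{3,0,1,1} = 2
G(23) = mex{2,1,0,0} = 3
G(24) = mex{3,2,1,1} = 0
G(25) = mex{0,3,2,0} = 1
G(26) = mex{1,2,3,1} = 0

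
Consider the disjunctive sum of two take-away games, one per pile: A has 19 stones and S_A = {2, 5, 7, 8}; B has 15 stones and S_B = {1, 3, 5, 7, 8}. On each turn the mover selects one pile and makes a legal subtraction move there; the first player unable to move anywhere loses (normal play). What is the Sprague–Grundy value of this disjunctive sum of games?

2

Pile A, S = {2, 5, 7, 8}:
G(0) = 0
G(1) = mex{} = 0
G(2) = mex{0} = 1
G(3) = mex{0} = 1
G(4) = mex{1} = 0
G(5) = mex{1,0} = 2
G(6) = mex{0,0} = 1
G(7) = mex{2,1,0} = 3
G(8) = mex{1,1,0,0} = 2
G(9) = mex{3,0,1,0} = 2
G(10) = mex{2,2,1,1} = 0
G(11) = mex{2,1,0,1} = 3
G(12) = mex{0,3,2,0} = 1
G(13) = mex{3,2,1,2} = 0
G(14) = mex{1,2,3,1} = 0
G(15) = mex{0,0,2,3} = 1
G(16) = mex{0,3,2,2} = 1
G(17) = mex{1,1,0,2} = 3
G(18) = mex{1,0,3,0} = 2
G(19) = mex{3,0,1,3} = 2
G_A(19) = 2.
Pile B, S = {1, 3, 5, 7, 8}:
G(0) = 0
G(1) = mex{0} = 1
G(2) = mex{1} = 0
G(3) = mex{0,0} = 1
G(4) = mex{1,1} = 0
G(5) = mex{0,0,0} = 1
G(6) = mex{1,1,1} = 0
G(7) = mex{0,0,0,0} = 1
G(8) = mex{1,1,1,1,0} = 2
G(9) = mex{2,0,0,0,1} = 3
G(10) = mex{3,1,1,1,0} = 2
G(11) = mex{2,2,0,0,1} = 3
G(12) = mex{3,3,1,1,0} = 2
G(13) = mex{2,2,2,0,1} = 3
G(14) = mex{3,3,3,1,0} = 2
G(15) = mex{2,2,2,2,1} = 0
G_B(15) = 0.
Combined Grundy value = 2 ⊕ 0 = 2.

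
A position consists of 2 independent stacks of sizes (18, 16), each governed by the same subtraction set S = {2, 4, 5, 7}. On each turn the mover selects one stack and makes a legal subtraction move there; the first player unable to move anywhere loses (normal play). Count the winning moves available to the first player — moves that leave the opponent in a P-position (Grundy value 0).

All stacks use S = {2, 4, 5, 7}:
n :  0  1  2  3  4  5  6  7  8  9 10 11 12 13 14 15 16 17 18
G :  0  0  1  1  2  2  3  3  4  0  0  1  1  2  2  3  3  4  0
Stack A: G(18) = 0.
Stack B: G(16) = 3.
Combined Grundy value = 0 ⊕ 3 = 3.
A winning move leaves total XOR = 0, i.e. changes one component's Grundy value g to g ⊕ X where X is the current total.
Stack A: need g' = 0⊕3 = 3. Options: 18−2→G=3, 18−4→G=2, 18−5→G=2, 18−7→G=1. Hits: 1.
Stack B: need g' = 3⊕3 = 0. Options: 16−2→G=2, 16−4→G=1, 16−5→G=1, 16−7→G=0. Hits: 1.

2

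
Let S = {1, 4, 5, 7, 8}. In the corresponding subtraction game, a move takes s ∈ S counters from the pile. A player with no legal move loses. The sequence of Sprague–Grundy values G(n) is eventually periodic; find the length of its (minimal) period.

n :  0  1  2  3  4  5  6  7  8  9 10 11 12 13 14 15 16 17 18 19 20 21 22 23
G :  0  1  0  1  2  3  2  3  4  5  4  0  1  0  1  2  3  2  3  4  5  4  0  1
G(n+11) = G(n) holds for n = 0,…,7 (a full window of length max(S) = 8), so the sequence is purely periodic with period 11.

11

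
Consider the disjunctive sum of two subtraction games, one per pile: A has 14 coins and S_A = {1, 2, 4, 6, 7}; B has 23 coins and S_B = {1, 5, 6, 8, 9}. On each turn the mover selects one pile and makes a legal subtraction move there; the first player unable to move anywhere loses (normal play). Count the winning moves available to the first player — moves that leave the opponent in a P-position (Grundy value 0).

Pile A, S = {1, 2, 4, 6, 7}:
n :  0  1  2  3  4  5  6  7  8  9 10 11 12 13 14
G :  0  1  2  0  1  2  3  4  0  1  2  0  1  2  3
G_A(14) = 3.
Pile B, S = {1, 5, 6, 8, 9}:
n :  0  1  2  3  4  5  6  7  8  9 10 11 12 13 14 15 16 17 18 19 20 21 22 23
G :  0  1  0  1  0  1  2  3  2  3  2  3  4  5  0  1  0  1  0  1  2  3  2  3
G_B(23) = 3.
Combined Grundy value = 3 ⊕ 3 = 0.
A winning move leaves total XOR = 0, i.e. changes one component's Grundy value g to g ⊕ X where X is the current total.
Pile A: target g' = 3⊕0 = 3, but every legal move changes the Grundy value (mex property), so 0 moves.
Pile B: target g' = 3⊕0 = 3, but every legal move changes the Grundy value (mex property), so 0 moves.

0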